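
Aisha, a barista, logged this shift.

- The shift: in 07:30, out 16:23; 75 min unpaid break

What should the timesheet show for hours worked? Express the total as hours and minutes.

The shift: 07:30–16:23 = 8 h 53 min; less 75 min break → 7 h 38 min

7 h 38 min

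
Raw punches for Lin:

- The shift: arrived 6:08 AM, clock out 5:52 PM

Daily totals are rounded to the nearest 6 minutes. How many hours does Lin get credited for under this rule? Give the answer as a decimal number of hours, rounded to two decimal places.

11.70 hours

The shift: 6:08 AM–5:52 PM = 11 h 44 min → rounds to 11 h 42 min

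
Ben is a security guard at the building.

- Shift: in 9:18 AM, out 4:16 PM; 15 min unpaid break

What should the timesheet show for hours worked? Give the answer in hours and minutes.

Shift: 9:18 AM–4:16 PM = 6 h 58 min; less 15 min break → 6 h 43 min

6 h 43 min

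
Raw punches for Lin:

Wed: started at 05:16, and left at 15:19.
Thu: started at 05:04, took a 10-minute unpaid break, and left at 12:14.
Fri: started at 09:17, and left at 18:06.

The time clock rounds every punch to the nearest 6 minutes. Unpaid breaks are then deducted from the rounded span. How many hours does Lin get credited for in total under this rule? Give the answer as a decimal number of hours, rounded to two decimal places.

Wed: in 05:16→05:18, out 15:19→15:18; 10 h 0 min
Thu: in 05:04→05:06, out 12:14→12:12; 7 h 6 min − 10 min = 6 h 56 min
Fri: in 09:17→09:18, out 18:06→18:06; 8 h 48 min
Total credited: 25 h 44 min.

25.73 hours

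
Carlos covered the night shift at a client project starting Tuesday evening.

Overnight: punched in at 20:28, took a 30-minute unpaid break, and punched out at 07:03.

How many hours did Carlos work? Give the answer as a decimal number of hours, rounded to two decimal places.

10.08 hours

Overnight: 20:28 → midnight = 3 h 32 min; midnight → 07:03 = 7 h 3 min; span 10 h 35 min; less 30 min break → 10 h 5 min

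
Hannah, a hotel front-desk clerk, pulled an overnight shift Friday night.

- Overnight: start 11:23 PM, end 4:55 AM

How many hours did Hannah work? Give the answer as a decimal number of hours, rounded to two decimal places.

5.53 hours

Overnight: 11:23 PM → midnight = 0 h 37 min; midnight → 4:55 AM = 4 h 55 min; span 5 h 32 min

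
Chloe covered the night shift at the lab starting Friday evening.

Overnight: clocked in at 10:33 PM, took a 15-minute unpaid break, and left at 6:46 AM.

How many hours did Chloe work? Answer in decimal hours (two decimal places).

7.97 hours

Overnight: 10:33 PM → midnight = 1 h 27 min; midnight → 6:46 AM = 6 h 46 min; span 8 h 13 min; less 15 min break → 7 h 58 min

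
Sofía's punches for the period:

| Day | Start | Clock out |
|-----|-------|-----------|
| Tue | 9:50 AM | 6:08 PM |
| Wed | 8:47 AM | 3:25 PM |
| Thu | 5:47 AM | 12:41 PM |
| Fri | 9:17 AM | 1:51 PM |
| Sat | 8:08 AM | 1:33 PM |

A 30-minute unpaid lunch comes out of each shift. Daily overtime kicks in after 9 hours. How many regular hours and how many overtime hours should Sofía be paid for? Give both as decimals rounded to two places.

Tue: 9:50 AM–6:08 PM = 8 h 18 min; less 30 min break → 7 h 48 min
Wed: 8:47 AM–3:25 PM = 6 h 38 min; less 30 min break → 6 h 8 min
Thu: 5:47 AM–12:41 PM = 6 h 54 min; less 30 min break → 6 h 24 min
Fri: 9:17 AM–1:51 PM = 4 h 34 min; less 30 min break → 4 h 4 min
Sat: 8:08 AM–1:33 PM = 5 h 25 min; less 30 min break → 4 h 55 min
Tue reg 7 h 48 min / OT 0 h 0 min; Wed reg 6 h 8 min / OT 0 h 0 min; Thu reg 6 h 24 min / OT 0 h 0 min; Fri reg 4 h 4 min / OT 0 h 0 min; Sat reg 4 h 55 min / OT 0 h 0 min.
Totals: regular 29 h 19 min, overtime 0 h 0 min.

Regular 29.32 hours, overtime 0.00 hours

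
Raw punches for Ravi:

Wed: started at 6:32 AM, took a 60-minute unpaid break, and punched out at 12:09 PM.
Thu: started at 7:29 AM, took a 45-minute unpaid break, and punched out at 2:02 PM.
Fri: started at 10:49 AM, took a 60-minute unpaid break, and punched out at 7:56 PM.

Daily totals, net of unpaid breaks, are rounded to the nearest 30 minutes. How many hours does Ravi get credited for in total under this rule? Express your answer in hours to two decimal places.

Wed: 6:32 AM–12:09 PM = 5 h 37 min − 60 min = 4 h 37 min → rounds to 4 h 30 min
Thu: 7:29 AM–2:02 PM = 6 h 33 min − 45 min = 5 h 48 min → rounds to 6 h 0 min
Fri: 10:49 AM–7:56 PM = 9 h 7 min − 60 min = 8 h 7 min → rounds to 8 h 0 min
Total credited: 18 h 30 min.

18.50 hours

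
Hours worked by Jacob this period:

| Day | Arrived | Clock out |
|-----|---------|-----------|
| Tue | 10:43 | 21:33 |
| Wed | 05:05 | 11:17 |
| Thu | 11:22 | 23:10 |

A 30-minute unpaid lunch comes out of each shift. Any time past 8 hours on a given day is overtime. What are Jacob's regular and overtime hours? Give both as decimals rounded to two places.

Regular 21.70 hours, overtime 5.63 hours

Tue: 10:43–21:33 = 10 h 50 min; less 30 min break → 10 h 20 min
Wed: 05:05–11:17 = 6 h 12 min; less 30 min break → 5 h 42 min
Thu: 11:22–23:10 = 11 h 48 min; less 30 min break → 11 h 18 min
Tue reg 8 h 0 min / OT 2 h 20 min; Wed reg 5 h 42 min / OT 0 h 0 min; Thu reg 8 h 0 min / OT 3 h 18 min.
Totals: regular 21 h 42 min, overtime 5 h 38 min.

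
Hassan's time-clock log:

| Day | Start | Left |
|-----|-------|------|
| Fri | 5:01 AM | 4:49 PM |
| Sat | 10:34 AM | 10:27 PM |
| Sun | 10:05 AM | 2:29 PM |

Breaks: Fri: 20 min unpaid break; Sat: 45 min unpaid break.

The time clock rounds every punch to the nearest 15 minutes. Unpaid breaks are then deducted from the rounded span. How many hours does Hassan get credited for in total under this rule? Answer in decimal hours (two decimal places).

27.17 hours

Fri: in 5:01 AM→5:00 AM, out 4:49 PM→4:45 PM; 11 h 45 min − 20 min = 11 h 25 min
Sat: in 10:34 AM→10:30 AM, out 10:27 PM→10:30 PM; 12 h 0 min − 45 min = 11 h 15 min
Sun: in 10:05 AM→10:00 AM, out 2:29 PM→2:30 PM; 4 h 30 min
Total credited: 27 h 10 min.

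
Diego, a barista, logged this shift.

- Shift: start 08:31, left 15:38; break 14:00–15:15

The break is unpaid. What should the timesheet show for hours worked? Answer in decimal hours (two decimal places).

Shift: 08:31–15:38 = 7 h 7 min; less 75 min break → 5 h 52 min

5.87 hours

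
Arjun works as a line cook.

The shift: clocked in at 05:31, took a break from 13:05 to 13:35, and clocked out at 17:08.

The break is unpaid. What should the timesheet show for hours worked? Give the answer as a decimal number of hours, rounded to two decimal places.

11.12 hours

The shift: 05:31–17:08 = 11 h 37 min; less 30 min break → 11 h 7 min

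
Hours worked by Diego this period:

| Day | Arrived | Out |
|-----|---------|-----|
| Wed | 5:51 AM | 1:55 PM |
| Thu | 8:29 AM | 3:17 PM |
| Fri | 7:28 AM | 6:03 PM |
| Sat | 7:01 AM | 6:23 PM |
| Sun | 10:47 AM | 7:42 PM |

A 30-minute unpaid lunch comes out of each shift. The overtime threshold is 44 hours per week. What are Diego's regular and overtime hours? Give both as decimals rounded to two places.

Wed: 5:51 AM–1:55 PM = 8 h 4 min; less 30 min break → 7 h 34 min
Thu: 8:29 AM–3:17 PM = 6 h 48 min; less 30 min break → 6 h 18 min
Fri: 7:28 AM–6:03 PM = 10 h 35 min; less 30 min break → 10 h 5 min
Sat: 7:01 AM–6:23 PM = 11 h 22 min; less 30 min break → 10 h 52 min
Sun: 10:47 AM–7:42 PM = 8 h 55 min; less 30 min break → 8 h 25 min
Total worked: 43 h 14 min = 43.23 h.
Threshold 44 h → overtime 0 h 0 min, regular 43 h 14 min.

Regular 43.23 hours, overtime 0.00 hours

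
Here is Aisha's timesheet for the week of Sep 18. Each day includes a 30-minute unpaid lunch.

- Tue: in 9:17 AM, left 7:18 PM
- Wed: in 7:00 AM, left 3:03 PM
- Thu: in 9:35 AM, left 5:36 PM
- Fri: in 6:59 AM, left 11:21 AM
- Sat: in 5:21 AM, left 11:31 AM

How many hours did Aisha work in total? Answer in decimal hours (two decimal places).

34.12 hours

Tue: 9:17 AM–7:18 PM = 10 h 1 min; less 30 min break → 9 h 31 min
Wed: 7:00 AM–3:03 PM = 8 h 3 min; less 30 min break → 7 h 33 min
Thu: 9:35 AM–5:36 PM = 8 h 1 min; less 30 min break → 7 h 31 min
Fri: 6:59 AM–11:21 AM = 4 h 22 min; less 30 min break → 3 h 52 min
Sat: 5:21 AM–11:31 AM = 6 h 10 min; less 30 min break → 5 h 40 min
Total: 9 h 31 min + 7 h 33 min + 7 h 31 min + 3 h 52 min + 5 h 40 min = 34 h 7 min.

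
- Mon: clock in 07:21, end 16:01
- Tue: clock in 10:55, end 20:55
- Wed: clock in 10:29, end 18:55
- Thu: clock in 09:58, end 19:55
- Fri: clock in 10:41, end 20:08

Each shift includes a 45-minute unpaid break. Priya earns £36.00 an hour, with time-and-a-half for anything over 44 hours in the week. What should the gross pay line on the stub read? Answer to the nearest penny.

Mon: 07:21–16:01 = 8 h 40 min; less 45 min break → 7 h 55 min
Tue: 10:55–20:55 = 10 h 0 min; less 45 min break → 9 h 15 min
Wed: 10:29–18:55 = 8 h 26 min; less 45 min break → 7 h 41 min
Thu: 09:58–19:55 = 9 h 57 min; less 45 min break → 9 h 12 min
Fri: 10:41–20:08 = 9 h 27 min; less 45 min break → 8 h 42 min
Total worked: 42 h 45 min = 2565 min.
Regular 42 h 45 min = 2565 min at £36.00/h; overtime 0 h 0 min = 0 min at £54.00/h.
Pay = (2565 × £36.00 + 0 × £54.00) ÷ 60 = £1539.00.

£1539.00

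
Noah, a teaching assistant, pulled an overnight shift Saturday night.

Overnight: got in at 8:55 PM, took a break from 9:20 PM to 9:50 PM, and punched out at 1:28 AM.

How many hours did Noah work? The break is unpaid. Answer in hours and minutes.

4 h 3 min

Overnight: 8:55 PM → midnight = 3 h 5 min; midnight → 1:28 AM = 1 h 28 min; span 4 h 33 min; less 30 min break → 4 h 3 min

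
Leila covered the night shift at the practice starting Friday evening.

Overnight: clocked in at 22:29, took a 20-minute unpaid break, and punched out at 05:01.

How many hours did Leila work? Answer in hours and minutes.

6 h 12 min

Overnight: 22:29 → midnight = 1 h 31 min; midnight → 05:01 = 5 h 1 min; span 6 h 32 min; less 20 min break → 6 h 12 min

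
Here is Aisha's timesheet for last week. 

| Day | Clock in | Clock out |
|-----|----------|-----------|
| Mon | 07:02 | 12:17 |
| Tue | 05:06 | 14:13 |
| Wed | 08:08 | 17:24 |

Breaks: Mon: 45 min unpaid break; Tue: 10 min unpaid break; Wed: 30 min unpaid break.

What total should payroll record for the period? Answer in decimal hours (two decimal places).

22.22 hours

Mon: 07:02–12:17 = 5 h 15 min; less 45 min break → 4 h 30 min
Tue: 05:06–14:13 = 9 h 7 min; less 10 min break → 8 h 57 min
Wed: 08:08–17:24 = 9 h 16 min; less 30 min break → 8 h 46 min
Total: 4 h 30 min + 8 h 57 min + 8 h 46 min = 22 h 13 min.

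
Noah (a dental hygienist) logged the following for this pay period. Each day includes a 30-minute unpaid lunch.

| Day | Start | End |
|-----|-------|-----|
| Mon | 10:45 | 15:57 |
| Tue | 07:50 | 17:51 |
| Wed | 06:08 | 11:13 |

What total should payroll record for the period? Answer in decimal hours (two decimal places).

18.80 hours

Mon: 10:45–15:57 = 5 h 12 min; less 30 min break → 4 h 42 min
Tue: 07:50–17:51 = 10 h 1 min; less 30 min break → 9 h 31 min
Wed: 06:08–11:13 = 5 h 5 min; less 30 min break → 4 h 35 min
Total: 4 h 42 min + 9 h 31 min + 4 h 35 min = 18 h 48 min.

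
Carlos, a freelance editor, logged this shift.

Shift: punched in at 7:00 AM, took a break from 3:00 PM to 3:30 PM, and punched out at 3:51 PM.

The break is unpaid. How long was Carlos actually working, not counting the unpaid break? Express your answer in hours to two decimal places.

Shift: 7:00 AM–3:51 PM = 8 h 51 min; less 30 min break → 8 h 21 min

8.35 hours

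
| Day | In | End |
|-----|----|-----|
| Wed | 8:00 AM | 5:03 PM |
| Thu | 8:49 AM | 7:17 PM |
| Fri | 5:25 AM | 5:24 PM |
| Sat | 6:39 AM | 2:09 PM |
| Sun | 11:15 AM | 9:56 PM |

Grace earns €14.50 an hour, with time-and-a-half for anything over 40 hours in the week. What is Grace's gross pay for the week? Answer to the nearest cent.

Wed: 8:00 AM–5:03 PM = 9 h 3 min
Thu: 8:49 AM–7:17 PM = 10 h 28 min
Fri: 5:25 AM–5:24 PM = 11 h 59 min
Sat: 6:39 AM–2:09 PM = 7 h 30 min
Sun: 11:15 AM–9:56 PM = 10 h 41 min
Total worked: 49 h 41 min = 2981 min.
Regular 40 h 0 min = 2400 min at €14.50/h; overtime 9 h 41 min = 581 min at €21.75/h.
Pay = (2400 × €14.50 + 581 × €21.75) ÷ 60 = €790.61.

€790.61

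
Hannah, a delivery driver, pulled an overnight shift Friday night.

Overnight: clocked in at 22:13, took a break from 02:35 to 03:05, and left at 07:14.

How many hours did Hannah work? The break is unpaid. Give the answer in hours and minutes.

8 h 31 min

Overnight: 22:13 → midnight = 1 h 47 min; midnight → 07:14 = 7 h 14 min; span 9 h 1 min; less 30 min break → 8 h 31 min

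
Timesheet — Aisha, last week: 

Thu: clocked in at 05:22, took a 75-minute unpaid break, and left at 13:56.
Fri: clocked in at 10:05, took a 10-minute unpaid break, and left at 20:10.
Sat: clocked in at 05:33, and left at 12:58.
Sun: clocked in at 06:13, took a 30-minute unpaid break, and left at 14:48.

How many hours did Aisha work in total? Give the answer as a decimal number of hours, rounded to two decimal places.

32.73 hours

Thu: 05:22–13:56 = 8 h 34 min; less 75 min break → 7 h 19 min
Fri: 10:05–20:10 = 10 h 5 min; less 10 min break → 9 h 55 min
Sat: 05:33–12:58 = 7 h 25 min
Sun: 06:13–14:48 = 8 h 35 min; less 30 min break → 8 h 5 min
Total: 7 h 19 min + 9 h 55 min + 7 h 25 min + 8 h 5 min = 32 h 44 min.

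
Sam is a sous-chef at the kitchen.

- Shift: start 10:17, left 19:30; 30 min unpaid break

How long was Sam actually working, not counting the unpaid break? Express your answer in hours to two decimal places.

8.72 hours

Shift: 10:17–19:30 = 9 h 13 min; less 30 min break → 8 h 43 min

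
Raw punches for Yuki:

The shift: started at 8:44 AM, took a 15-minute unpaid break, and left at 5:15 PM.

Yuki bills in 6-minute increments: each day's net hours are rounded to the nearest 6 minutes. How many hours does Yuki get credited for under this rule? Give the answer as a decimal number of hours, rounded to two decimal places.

The shift: 8:44 AM–5:15 PM = 8 h 31 min − 15 min = 8 h 16 min → rounds to 8 h 18 min

8.30 hours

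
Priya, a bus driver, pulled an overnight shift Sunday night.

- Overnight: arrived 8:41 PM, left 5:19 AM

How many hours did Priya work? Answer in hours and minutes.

Overnight: 8:41 PM → midnight = 3 h 19 min; midnight → 5:19 AM = 5 h 19 min; span 8 h 38 min

8 h 38 min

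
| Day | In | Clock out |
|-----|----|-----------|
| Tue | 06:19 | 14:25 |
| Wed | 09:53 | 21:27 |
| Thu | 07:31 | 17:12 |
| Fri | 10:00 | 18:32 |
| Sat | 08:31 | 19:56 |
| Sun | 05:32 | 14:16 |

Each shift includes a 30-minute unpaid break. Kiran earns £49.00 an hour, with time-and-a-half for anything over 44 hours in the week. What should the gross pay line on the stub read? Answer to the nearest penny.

Tue: 06:19–14:25 = 8 h 6 min; less 30 min break → 7 h 36 min
Wed: 09:53–21:27 = 11 h 34 min; less 30 min break → 11 h 4 min
Thu: 07:31–17:12 = 9 h 41 min; less 30 min break → 9 h 11 min
Fri: 10:00–18:32 = 8 h 32 min; less 30 min break → 8 h 2 min
Sat: 08:31–19:56 = 11 h 25 min; less 30 min break → 10 h 55 min
Sun: 05:32–14:16 = 8 h 44 min; less 30 min break → 8 h 14 min
Total worked: 55 h 2 min = 3302 min.
Regular 44 h 0 min = 2640 min at £49.00/h; overtime 11 h 2 min = 662 min at £73.50/h.
Pay = (2640 × £49.00 + 662 × £73.50) ÷ 60 = £2966.95.

£2966.95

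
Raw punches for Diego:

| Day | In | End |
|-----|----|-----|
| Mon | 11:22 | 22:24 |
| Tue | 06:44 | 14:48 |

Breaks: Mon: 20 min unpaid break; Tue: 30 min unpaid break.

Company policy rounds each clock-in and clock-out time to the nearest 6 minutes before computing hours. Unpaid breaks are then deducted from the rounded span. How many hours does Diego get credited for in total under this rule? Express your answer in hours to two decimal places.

18.27 hours

Mon: in 11:22→11:24, out 22:24→22:24; 11 h 0 min − 20 min = 10 h 40 min
Tue: in 06:44→06:42, out 14:48→14:48; 8 h 6 min − 30 min = 7 h 36 min
Total credited: 18 h 16 min.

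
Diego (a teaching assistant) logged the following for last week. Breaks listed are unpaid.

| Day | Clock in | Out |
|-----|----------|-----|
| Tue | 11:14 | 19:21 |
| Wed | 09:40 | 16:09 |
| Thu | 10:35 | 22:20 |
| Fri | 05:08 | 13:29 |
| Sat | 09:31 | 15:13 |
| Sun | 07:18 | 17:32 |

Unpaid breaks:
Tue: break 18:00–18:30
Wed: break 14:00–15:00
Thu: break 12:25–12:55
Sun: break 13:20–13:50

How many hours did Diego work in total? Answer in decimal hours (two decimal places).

48.13 hours

Tue: 11:14–19:21 = 8 h 7 min; less 30 min break → 7 h 37 min
Wed: 09:40–16:09 = 6 h 29 min; less 60 min break → 5 h 29 min
Thu: 10:35–22:20 = 11 h 45 min; less 30 min break → 11 h 15 min
Fri: 05:08–13:29 = 8 h 21 min
Sat: 09:31–15:13 = 5 h 42 min
Sun: 07:18–17:32 = 10 h 14 min; less 30 min break → 9 h 44 min
Total: 7 h 37 min + 5 h 29 min + 11 h 15 min + 8 h 21 min + 5 h 42 min + 9 h 44 min = 48 h 8 min.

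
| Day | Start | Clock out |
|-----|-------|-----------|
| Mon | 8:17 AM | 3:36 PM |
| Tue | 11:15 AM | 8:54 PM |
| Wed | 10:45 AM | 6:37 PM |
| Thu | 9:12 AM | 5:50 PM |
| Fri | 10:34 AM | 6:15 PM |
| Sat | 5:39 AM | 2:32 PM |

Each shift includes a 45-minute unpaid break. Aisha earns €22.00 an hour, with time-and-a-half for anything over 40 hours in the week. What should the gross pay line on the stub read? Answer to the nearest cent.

€1062.60

Mon: 8:17 AM–3:36 PM = 7 h 19 min; less 45 min break → 6 h 34 min
Tue: 11:15 AM–8:54 PM = 9 h 39 min; less 45 min break → 8 h 54 min
Wed: 10:45 AM–6:37 PM = 7 h 52 min; less 45 min break → 7 h 7 min
Thu: 9:12 AM–5:50 PM = 8 h 38 min; less 45 min break → 7 h 53 min
Fri: 10:34 AM–6:15 PM = 7 h 41 min; less 45 min break → 6 h 56 min
Sat: 5:39 AM–2:32 PM = 8 h 53 min; less 45 min break → 8 h 8 min
Total worked: 45 h 32 min = 2732 min.
Regular 40 h 0 min = 2400 min at €22.00/h; overtime 5 h 32 min = 332 min at €33.00/h.
Pay = (2400 × €22.00 + 332 × €33.00) ÷ 60 = €1062.60.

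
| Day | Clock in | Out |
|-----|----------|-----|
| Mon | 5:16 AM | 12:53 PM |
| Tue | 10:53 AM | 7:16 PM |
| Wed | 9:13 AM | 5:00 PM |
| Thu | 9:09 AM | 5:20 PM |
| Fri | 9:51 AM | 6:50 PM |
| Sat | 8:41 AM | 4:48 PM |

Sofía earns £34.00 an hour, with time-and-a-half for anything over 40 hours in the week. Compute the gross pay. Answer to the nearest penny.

Mon: 5:16 AM–12:53 PM = 7 h 37 min
Tue: 10:53 AM–7:16 PM = 8 h 23 min
Wed: 9:13 AM–5:00 PM = 7 h 47 min
Thu: 9:09 AM–5:20 PM = 8 h 11 min
Fri: 9:51 AM–6:50 PM = 8 h 59 min
Sat: 8:41 AM–4:48 PM = 8 h 7 min
Total worked: 49 h 4 min = 2944 min.
Regular 40 h 0 min = 2400 min at £34.00/h; overtime 9 h 4 min = 544 min at £51.00/h.
Pay = (2400 × £34.00 + 544 × £51.00) ÷ 60 = £1822.40.

£1822.40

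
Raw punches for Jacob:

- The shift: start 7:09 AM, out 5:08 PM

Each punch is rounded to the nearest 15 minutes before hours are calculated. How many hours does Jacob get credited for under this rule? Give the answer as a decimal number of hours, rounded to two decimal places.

The shift: in 7:09 AM→7:15 AM, out 5:08 PM→5:15 PM; 10 h 0 min

10.00 hours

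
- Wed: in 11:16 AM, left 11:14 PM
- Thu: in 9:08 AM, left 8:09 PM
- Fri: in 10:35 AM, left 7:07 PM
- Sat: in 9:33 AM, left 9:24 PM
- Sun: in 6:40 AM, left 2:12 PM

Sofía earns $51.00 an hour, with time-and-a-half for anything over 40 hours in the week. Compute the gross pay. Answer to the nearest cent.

Wed: 11:16 AM–11:14 PM = 11 h 58 min
Thu: 9:08 AM–8:09 PM = 11 h 1 min
Fri: 10:35 AM–7:07 PM = 8 h 32 min
Sat: 9:33 AM–9:24 PM = 11 h 51 min
Sun: 6:40 AM–2:12 PM = 7 h 32 min
Total worked: 50 h 54 min = 3054 min.
Regular 40 h 0 min = 2400 min at $51.00/h; overtime 10 h 54 min = 654 min at $76.50/h.
Pay = (2400 × $51.00 + 654 × $76.50) ÷ 60 = $2873.85.

$2873.85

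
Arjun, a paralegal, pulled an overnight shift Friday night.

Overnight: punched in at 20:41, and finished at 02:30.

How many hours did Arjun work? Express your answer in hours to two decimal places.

5.82 hours

Overnight: 20:41 → midnight = 3 h 19 min; midnight → 02:30 = 2 h 30 min; span 5 h 49 min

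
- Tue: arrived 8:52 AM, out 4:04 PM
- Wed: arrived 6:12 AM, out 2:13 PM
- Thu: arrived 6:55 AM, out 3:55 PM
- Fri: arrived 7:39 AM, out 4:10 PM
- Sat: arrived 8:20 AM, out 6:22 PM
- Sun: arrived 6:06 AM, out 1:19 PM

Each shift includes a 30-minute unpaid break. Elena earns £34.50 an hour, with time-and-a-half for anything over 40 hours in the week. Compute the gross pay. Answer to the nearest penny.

£1741.39

Tue: 8:52 AM–4:04 PM = 7 h 12 min; less 30 min break → 6 h 42 min
Wed: 6:12 AM–2:13 PM = 8 h 1 min; less 30 min break → 7 h 31 min
Thu: 6:55 AM–3:55 PM = 9 h 0 min; less 30 min break → 8 h 30 min
Fri: 7:39 AM–4:10 PM = 8 h 31 min; less 30 min break → 8 h 1 min
Sat: 8:20 AM–6:22 PM = 10 h 2 min; less 30 min break → 9 h 32 min
Sun: 6:06 AM–1:19 PM = 7 h 13 min; less 30 min break → 6 h 43 min
Total worked: 46 h 59 min = 2819 min.
Regular 40 h 0 min = 2400 min at £34.50/h; overtime 6 h 59 min = 419 min at £51.75/h.
Pay = (2400 × £34.50 + 419 × £51.75) ÷ 60 = £1741.39.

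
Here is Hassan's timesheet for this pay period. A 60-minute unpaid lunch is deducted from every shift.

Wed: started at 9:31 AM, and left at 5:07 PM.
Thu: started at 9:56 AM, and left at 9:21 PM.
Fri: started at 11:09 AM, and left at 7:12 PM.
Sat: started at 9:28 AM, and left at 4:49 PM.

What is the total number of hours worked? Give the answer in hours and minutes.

30 h 25 min

Wed: 9:31 AM–5:07 PM = 7 h 36 min; less 60 min break → 6 h 36 min
Thu: 9:56 AM–9:21 PM = 11 h 25 min; less 60 min break → 10 h 25 min
Fri: 11:09 AM–7:12 PM = 8 h 3 min; less 60 min break → 7 h 3 min
Sat: 9:28 AM–4:49 PM = 7 h 21 min; less 60 min break → 6 h 21 min
Total: 6 h 36 min + 10 h 25 min + 7 h 3 min + 6 h 21 min = 30 h 25 min.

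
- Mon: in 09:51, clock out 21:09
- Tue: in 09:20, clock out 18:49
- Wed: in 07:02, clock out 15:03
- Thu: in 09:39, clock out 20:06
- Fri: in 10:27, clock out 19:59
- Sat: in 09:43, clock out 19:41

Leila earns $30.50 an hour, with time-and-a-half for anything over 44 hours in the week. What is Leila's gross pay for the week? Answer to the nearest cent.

$2016.81

Mon: 09:51–21:09 = 11 h 18 min
Tue: 09:20–18:49 = 9 h 29 min
Wed: 07:02–15:03 = 8 h 1 min
Thu: 09:39–20:06 = 10 h 27 min
Fri: 10:27–19:59 = 9 h 32 min
Sat: 09:43–19:41 = 9 h 58 min
Total worked: 58 h 45 min = 3525 min.
Regular 44 h 0 min = 2640 min at $30.50/h; overtime 14 h 45 min = 885 min at $45.75/h.
Pay = (2640 × $30.50 + 885 × $45.75) ÷ 60 = $2016.81.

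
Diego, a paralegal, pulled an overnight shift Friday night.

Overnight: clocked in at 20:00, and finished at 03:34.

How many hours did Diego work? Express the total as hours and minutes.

Overnight: 20:00 → midnight = 4 h 0 min; midnight → 03:34 = 3 h 34 min; span 7 h 34 min

7 h 34 min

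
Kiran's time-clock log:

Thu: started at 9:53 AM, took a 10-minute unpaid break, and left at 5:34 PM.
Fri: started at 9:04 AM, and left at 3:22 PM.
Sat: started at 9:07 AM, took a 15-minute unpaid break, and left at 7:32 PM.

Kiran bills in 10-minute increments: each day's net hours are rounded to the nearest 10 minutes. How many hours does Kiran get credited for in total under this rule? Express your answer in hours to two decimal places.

24.00 hours

Thu: 9:53 AM–5:34 PM = 7 h 41 min − 10 min = 7 h 31 min → rounds to 7 h 30 min
Fri: 9:04 AM–3:22 PM = 6 h 18 min → rounds to 6 h 20 min
Sat: 9:07 AM–7:32 PM = 10 h 25 min − 15 min = 10 h 10 min → rounds to 10 h 10 min
Total credited: 24 h 0 min.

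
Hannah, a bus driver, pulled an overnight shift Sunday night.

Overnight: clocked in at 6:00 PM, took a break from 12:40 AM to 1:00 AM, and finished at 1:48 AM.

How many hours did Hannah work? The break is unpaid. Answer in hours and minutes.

7 h 28 min

Overnight: 6:00 PM → midnight = 6 h 0 min; midnight → 1:48 AM = 1 h 48 min; span 7 h 48 min; less 20 min break → 7 h 28 min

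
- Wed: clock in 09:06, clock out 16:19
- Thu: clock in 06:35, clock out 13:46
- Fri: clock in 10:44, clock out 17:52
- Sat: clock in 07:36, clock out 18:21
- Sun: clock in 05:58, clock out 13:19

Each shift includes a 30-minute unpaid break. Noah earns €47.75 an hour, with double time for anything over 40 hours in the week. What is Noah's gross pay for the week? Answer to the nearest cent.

€1773.12

Wed: 09:06–16:19 = 7 h 13 min; less 30 min break → 6 h 43 min
Thu: 06:35–13:46 = 7 h 11 min; less 30 min break → 6 h 41 min
Fri: 10:44–17:52 = 7 h 8 min; less 30 min break → 6 h 38 min
Sat: 07:36–18:21 = 10 h 45 min; less 30 min break → 10 h 15 min
Sun: 05:58–13:19 = 7 h 21 min; less 30 min break → 6 h 51 min
Total worked: 37 h 8 min = 2228 min.
Regular 37 h 8 min = 2228 min at €47.75/h; overtime 0 h 0 min = 0 min at €95.50/h.
Pay = (2228 × €47.75 + 0 × €95.50) ÷ 60 = €1773.12.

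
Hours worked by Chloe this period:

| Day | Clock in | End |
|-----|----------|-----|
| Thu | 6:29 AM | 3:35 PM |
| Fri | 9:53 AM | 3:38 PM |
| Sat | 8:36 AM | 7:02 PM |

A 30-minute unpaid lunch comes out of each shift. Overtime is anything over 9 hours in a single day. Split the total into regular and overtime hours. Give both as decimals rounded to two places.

Thu: 6:29 AM–3:35 PM = 9 h 6 min; less 30 min break → 8 h 36 min
Fri: 9:53 AM–3:38 PM = 5 h 45 min; less 30 min break → 5 h 15 min
Sat: 8:36 AM–7:02 PM = 10 h 26 min; less 30 min break → 9 h 56 min
Thu reg 8 h 36 min / OT 0 h 0 min; Fri reg 5 h 15 min / OT 0 h 0 min; Sat reg 9 h 0 min / OT 0 h 56 min.
Totals: regular 22 h 51 min, overtime 0 h 56 min.

Regular 22.85 hours, overtime 0.93 hours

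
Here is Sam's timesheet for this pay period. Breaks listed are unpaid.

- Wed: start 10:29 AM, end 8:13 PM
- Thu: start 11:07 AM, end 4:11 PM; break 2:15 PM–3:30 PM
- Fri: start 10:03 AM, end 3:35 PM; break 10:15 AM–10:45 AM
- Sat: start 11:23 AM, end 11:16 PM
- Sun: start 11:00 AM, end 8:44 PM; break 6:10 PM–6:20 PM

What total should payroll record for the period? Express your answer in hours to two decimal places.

40.03 hours

Wed: 10:29 AM–8:13 PM = 9 h 44 min
Thu: 11:07 AM–4:11 PM = 5 h 4 min; less 75 min break → 3 h 49 min
Fri: 10:03 AM–3:35 PM = 5 h 32 min; less 30 min break → 5 h 2 min
Sat: 11:23 AM–11:16 PM = 11 h 53 min
Sun: 11:00 AM–8:44 PM = 9 h 44 min; less 10 min break → 9 h 34 min
Total: 9 h 44 min + 3 h 49 min + 5 h 2 min + 11 h 53 min + 9 h 34 min = 40 h 2 min.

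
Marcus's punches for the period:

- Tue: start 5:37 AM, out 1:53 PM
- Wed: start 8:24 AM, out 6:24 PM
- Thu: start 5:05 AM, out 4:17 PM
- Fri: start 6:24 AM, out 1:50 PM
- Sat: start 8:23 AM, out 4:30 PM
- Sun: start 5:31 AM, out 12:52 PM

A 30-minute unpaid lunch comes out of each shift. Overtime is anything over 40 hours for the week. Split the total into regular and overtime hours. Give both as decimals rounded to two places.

Regular 40.00 hours, overtime 9.37 hours

Tue: 5:37 AM–1:53 PM = 8 h 16 min; less 30 min break → 7 h 46 min
Wed: 8:24 AM–6:24 PM = 10 h 0 min; less 30 min break → 9 h 30 min
Thu: 5:05 AM–4:17 PM = 11 h 12 min; less 30 min break → 10 h 42 min
Fri: 6:24 AM–1:50 PM = 7 h 26 min; less 30 min break → 6 h 56 min
Sat: 8:23 AM–4:30 PM = 8 h 7 min; less 30 min break → 7 h 37 min
Sun: 5:31 AM–12:52 PM = 7 h 21 min; less 30 min break → 6 h 51 min
Total worked: 49 h 22 min = 49.37 h.
Threshold 40 h → overtime 9 h 22 min, regular 40 h 0 min.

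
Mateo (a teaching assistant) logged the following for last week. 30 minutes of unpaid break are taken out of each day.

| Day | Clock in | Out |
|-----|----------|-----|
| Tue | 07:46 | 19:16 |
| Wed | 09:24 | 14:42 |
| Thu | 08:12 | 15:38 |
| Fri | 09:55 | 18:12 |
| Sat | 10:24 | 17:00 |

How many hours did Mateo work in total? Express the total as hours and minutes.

Tue: 07:46–19:16 = 11 h 30 min; less 30 min break → 11 h 0 min
Wed: 09:24–14:42 = 5 h 18 min; less 30 min break → 4 h 48 min
Thu: 08:12–15:38 = 7 h 26 min; less 30 min break → 6 h 56 min
Fri: 09:55–18:12 = 8 h 17 min; less 30 min break → 7 h 47 min
Sat: 10:24–17:00 = 6 h 36 min; less 30 min break → 6 h 6 min
Total: 11 h 0 min + 4 h 48 min + 6 h 56 min + 7 h 47 min + 6 h 6 min = 36 h 37 min.

36 h 37 min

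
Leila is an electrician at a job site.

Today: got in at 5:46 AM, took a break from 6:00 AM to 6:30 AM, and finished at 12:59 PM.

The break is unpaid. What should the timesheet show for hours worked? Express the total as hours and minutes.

6 h 43 min

Today: 5:46 AM–12:59 PM = 7 h 13 min; less 30 min break → 6 h 43 min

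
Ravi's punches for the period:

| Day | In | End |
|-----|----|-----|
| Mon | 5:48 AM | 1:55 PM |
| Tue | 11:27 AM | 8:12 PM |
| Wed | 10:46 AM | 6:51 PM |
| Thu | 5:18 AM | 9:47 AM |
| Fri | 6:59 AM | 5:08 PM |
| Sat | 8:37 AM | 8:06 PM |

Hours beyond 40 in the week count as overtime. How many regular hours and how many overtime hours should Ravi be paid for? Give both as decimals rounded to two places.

Mon: 5:48 AM–1:55 PM = 8 h 7 min
Tue: 11:27 AM–8:12 PM = 8 h 45 min
Wed: 10:46 AM–6:51 PM = 8 h 5 min
Thu: 5:18 AM–9:47 AM = 4 h 29 min
Fri: 6:59 AM–5:08 PM = 10 h 9 min
Sat: 8:37 AM–8:06 PM = 11 h 29 min
Total worked: 51 h 4 min = 51.07 h.
Threshold 40 h → overtime 11 h 4 min, regular 40 h 0 min.

Regular 40.00 hours, overtime 11.07 hours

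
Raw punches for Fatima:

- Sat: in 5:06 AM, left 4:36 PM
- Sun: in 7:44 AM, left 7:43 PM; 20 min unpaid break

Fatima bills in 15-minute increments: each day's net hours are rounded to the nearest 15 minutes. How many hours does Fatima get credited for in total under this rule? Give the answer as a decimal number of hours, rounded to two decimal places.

Sat: 5:06 AM–4:36 PM = 11 h 30 min → rounds to 11 h 30 min
Sun: 7:44 AM–7:43 PM = 11 h 59 min − 20 min = 11 h 39 min → rounds to 11 h 45 min
Total credited: 23 h 15 min.

23.25 hours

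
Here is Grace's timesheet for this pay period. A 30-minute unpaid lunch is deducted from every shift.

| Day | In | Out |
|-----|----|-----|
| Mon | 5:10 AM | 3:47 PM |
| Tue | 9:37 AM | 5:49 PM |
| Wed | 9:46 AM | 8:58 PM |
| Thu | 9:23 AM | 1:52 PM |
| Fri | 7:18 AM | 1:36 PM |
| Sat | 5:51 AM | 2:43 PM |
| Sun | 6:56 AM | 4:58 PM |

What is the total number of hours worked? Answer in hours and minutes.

56 h 12 min

Mon: 5:10 AM–3:47 PM = 10 h 37 min; less 30 min break → 10 h 7 min
Tue: 9:37 AM–5:49 PM = 8 h 12 min; less 30 min break → 7 h 42 min
Wed: 9:46 AM–8:58 PM = 11 h 12 min; less 30 min break → 10 h 42 min
Thu: 9:23 AM–1:52 PM = 4 h 29 min; less 30 min break → 3 h 59 min
Fri: 7:18 AM–1:36 PM = 6 h 18 min; less 30 min break → 5 h 48 min
Sat: 5:51 AM–2:43 PM = 8 h 52 min; less 30 min break → 8 h 22 min
Sun: 6:56 AM–4:58 PM = 10 h 2 min; less 30 min break → 9 h 32 min
Total: 10 h 7 min + 7 h 42 min + 10 h 42 min + 3 h 59 min + 5 h 48 min + 8 h 22 min + 9 h 32 min = 56 h 12 min.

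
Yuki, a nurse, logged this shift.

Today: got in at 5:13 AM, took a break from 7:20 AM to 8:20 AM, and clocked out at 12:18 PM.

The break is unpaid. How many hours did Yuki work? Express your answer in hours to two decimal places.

6.08 hours

Today: 5:13 AM–12:18 PM = 7 h 5 min; less 60 min break → 6 h 5 min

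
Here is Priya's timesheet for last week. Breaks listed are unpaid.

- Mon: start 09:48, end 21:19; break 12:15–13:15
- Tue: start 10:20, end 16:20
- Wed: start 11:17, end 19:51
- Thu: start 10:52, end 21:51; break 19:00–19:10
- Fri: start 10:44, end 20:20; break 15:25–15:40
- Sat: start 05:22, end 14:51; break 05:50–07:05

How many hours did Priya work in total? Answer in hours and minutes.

Mon: 09:48–21:19 = 11 h 31 min; less 60 min break → 10 h 31 min
Tue: 10:20–16:20 = 6 h 0 min
Wed: 11:17–19:51 = 8 h 34 min
Thu: 10:52–21:51 = 10 h 59 min; less 10 min break → 10 h 49 min
Fri: 10:44–20:20 = 9 h 36 min; less 15 min break → 9 h 21 min
Sat: 05:22–14:51 = 9 h 29 min; less 75 min break → 8 h 14 min
Total: 10 h 31 min + 6 h 0 min + 8 h 34 min + 10 h 49 min + 9 h 21 min + 8 h 14 min = 53 h 29 min.

53 h 29 min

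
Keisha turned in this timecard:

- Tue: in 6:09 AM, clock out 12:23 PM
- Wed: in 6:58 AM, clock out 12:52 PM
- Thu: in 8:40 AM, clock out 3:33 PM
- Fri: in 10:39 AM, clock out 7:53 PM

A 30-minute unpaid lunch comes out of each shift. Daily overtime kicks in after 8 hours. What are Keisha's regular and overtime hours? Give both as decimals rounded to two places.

Regular 25.52 hours, overtime 0.73 hours

Tue: 6:09 AM–12:23 PM = 6 h 14 min; less 30 min break → 5 h 44 min
Wed: 6:58 AM–12:52 PM = 5 h 54 min; less 30 min break → 5 h 24 min
Thu: 8:40 AM–3:33 PM = 6 h 53 min; less 30 min break → 6 h 23 min
Fri: 10:39 AM–7:53 PM = 9 h 14 min; less 30 min break → 8 h 44 min
Tue reg 5 h 44 min / OT 0 h 0 min; Wed reg 5 h 24 min / OT 0 h 0 min; Thu reg 6 h 23 min / OT 0 h 0 min; Fri reg 8 h 0 min / OT 0 h 44 min.
Totals: regular 25 h 31 min, overtime 0 h 44 min.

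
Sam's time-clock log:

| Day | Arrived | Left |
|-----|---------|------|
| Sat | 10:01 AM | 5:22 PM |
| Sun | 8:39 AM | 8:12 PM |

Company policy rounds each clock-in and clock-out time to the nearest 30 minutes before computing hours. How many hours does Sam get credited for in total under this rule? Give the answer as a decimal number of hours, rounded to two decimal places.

Sat: in 10:01 AM→10:00 AM, out 5:22 PM→5:30 PM; 7 h 30 min
Sun: in 8:39 AM→8:30 AM, out 8:12 PM→8:00 PM; 11 h 30 min
Total credited: 19 h 0 min.

19.00 hours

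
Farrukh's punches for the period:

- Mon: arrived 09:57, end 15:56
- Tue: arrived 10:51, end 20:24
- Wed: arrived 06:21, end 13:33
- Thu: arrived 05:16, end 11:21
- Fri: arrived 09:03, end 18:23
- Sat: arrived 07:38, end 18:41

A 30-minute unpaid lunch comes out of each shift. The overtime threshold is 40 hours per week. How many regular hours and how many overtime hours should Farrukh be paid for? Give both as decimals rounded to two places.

Regular 40.00 hours, overtime 6.20 hours

Mon: 09:57–15:56 = 5 h 59 min; less 30 min break → 5 h 29 min
Tue: 10:51–20:24 = 9 h 33 min; less 30 min break → 9 h 3 min
Wed: 06:21–13:33 = 7 h 12 min; less 30 min break → 6 h 42 min
Thu: 05:16–11:21 = 6 h 5 min; less 30 min break → 5 h 35 min
Fri: 09:03–18:23 = 9 h 20 min; less 30 min break → 8 h 50 min
Sat: 07:38–18:41 = 11 h 3 min; less 30 min break → 10 h 33 min
Total worked: 46 h 12 min = 46.20 h.
Threshold 40 h → overtime 6 h 12 min, regular 40 h 0 min.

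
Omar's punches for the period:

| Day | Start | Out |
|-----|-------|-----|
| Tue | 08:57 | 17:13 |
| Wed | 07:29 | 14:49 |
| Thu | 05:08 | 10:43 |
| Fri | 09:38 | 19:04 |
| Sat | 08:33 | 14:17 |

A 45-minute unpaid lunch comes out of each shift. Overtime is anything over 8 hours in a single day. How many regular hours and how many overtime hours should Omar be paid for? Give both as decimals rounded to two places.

Tue: 08:57–17:13 = 8 h 16 min; less 45 min break → 7 h 31 min
Wed: 07:29–14:49 = 7 h 20 min; less 45 min break → 6 h 35 min
Thu: 05:08–10:43 = 5 h 35 min; less 45 min break → 4 h 50 min
Fri: 09:38–19:04 = 9 h 26 min; less 45 min break → 8 h 41 min
Sat: 08:33–14:17 = 5 h 44 min; less 45 min break → 4 h 59 min
Tue reg 7 h 31 min / OT 0 h 0 min; Wed reg 6 h 35 min / OT 0 h 0 min; Thu reg 4 h 50 min / OT 0 h 0 min; Fri reg 8 h 0 min / OT 0 h 41 min; Sat reg 4 h 59 min / OT 0 h 0 min.
Totals: regular 31 h 55 min, overtime 0 h 41 min.

Regular 31.92 hours, overtime 0.68 hours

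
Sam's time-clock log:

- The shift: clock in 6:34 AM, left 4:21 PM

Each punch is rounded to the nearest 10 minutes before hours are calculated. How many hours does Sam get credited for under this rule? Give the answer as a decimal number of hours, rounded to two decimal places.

The shift: in 6:34 AM→6:30 AM, out 4:21 PM→4:20 PM; 9 h 50 min

9.83 hours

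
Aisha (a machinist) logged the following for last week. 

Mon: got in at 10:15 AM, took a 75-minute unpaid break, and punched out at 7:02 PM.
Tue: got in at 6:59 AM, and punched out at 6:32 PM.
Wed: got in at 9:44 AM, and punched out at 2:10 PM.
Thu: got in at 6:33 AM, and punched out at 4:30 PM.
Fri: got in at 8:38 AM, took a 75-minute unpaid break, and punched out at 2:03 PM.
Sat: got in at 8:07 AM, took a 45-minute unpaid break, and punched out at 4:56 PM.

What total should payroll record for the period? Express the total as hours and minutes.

45 h 42 min

Mon: 10:15 AM–7:02 PM = 8 h 47 min; less 75 min break → 7 h 32 min
Tue: 6:59 AM–6:32 PM = 11 h 33 min
Wed: 9:44 AM–2:10 PM = 4 h 26 min
Thu: 6:33 AM–4:30 PM = 9 h 57 min
Fri: 8:38 AM–2:03 PM = 5 h 25 min; less 75 min break → 4 h 10 min
Sat: 8:07 AM–4:56 PM = 8 h 49 min; less 45 min break → 8 h 4 min
Total: 7 h 32 min + 11 h 33 min + 4 h 26 min + 9 h 57 min + 4 h 10 min + 8 h 4 min = 45 h 42 min.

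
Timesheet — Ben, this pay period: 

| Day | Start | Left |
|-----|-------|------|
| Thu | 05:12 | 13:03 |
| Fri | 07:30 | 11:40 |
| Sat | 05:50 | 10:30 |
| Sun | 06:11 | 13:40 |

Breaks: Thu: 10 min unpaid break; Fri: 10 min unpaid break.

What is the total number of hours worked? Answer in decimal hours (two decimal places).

Thu: 05:12–13:03 = 7 h 51 min; less 10 min break → 7 h 41 min
Fri: 07:30–11:40 = 4 h 10 min; less 10 min break → 4 h 0 min
Sat: 05:50–10:30 = 4 h 40 min
Sun: 06:11–13:40 = 7 h 29 min
Total: 7 h 41 min + 4 h 0 min + 4 h 40 min + 7 h 29 min = 23 h 50 min.

23.83 hours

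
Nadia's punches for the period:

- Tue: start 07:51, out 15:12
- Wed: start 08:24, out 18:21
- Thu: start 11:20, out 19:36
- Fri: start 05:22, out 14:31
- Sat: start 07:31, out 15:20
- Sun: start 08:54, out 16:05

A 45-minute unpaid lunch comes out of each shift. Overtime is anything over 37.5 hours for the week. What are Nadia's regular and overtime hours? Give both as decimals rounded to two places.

Tue: 07:51–15:12 = 7 h 21 min; less 45 min break → 6 h 36 min
Wed: 08:24–18:21 = 9 h 57 min; less 45 min break → 9 h 12 min
Thu: 11:20–19:36 = 8 h 16 min; less 45 min break → 7 h 31 min
Fri: 05:22–14:31 = 9 h 9 min; less 45 min break → 8 h 24 min
Sat: 07:31–15:20 = 7 h 49 min; less 45 min break → 7 h 4 min
Sun: 08:54–16:05 = 7 h 11 min; less 45 min break → 6 h 26 min
Total worked: 45 h 13 min = 45.22 h.
Threshold 37.5 h → overtime 7 h 43 min, regular 37 h 30 min.

Regular 37.50 hours, overtime 7.72 hours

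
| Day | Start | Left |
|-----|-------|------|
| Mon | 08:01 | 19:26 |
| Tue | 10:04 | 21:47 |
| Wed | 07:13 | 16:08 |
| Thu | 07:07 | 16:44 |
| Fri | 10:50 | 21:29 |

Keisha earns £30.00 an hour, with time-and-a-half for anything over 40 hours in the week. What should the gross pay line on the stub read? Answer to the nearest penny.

Mon: 08:01–19:26 = 11 h 25 min
Tue: 10:04–21:47 = 11 h 43 min
Wed: 07:13–16:08 = 8 h 55 min
Thu: 07:07–16:44 = 9 h 37 min
Fri: 10:50–21:29 = 10 h 39 min
Total worked: 52 h 19 min = 3139 min.
Regular 40 h 0 min = 2400 min at £30.00/h; overtime 12 h 19 min = 739 min at £45.00/h.
Pay = (2400 × £30.00 + 739 × £45.00) ÷ 60 = £1754.25.

£1754.25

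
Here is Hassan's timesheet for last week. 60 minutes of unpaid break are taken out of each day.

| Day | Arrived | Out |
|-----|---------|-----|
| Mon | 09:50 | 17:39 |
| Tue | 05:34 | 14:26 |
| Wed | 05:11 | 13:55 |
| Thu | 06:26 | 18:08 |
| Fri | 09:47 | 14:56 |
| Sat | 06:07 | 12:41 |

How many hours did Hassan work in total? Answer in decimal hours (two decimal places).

Mon: 09:50–17:39 = 7 h 49 min; less 60 min break → 6 h 49 min
Tue: 05:34–14:26 = 8 h 52 min; less 60 min break → 7 h 52 min
Wed: 05:11–13:55 = 8 h 44 min; less 60 min break → 7 h 44 min
Thu: 06:26–18:08 = 11 h 42 min; less 60 min break → 10 h 42 min
Fri: 09:47–14:56 = 5 h 9 min; less 60 min break → 4 h 9 min
Sat: 06:07–12:41 = 6 h 34 min; less 60 min break → 5 h 34 min
Total: 6 h 49 min + 7 h 52 min + 7 h 44 min + 10 h 42 min + 4 h 9 min + 5 h 34 min = 42 h 50 min.

42.83 hours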